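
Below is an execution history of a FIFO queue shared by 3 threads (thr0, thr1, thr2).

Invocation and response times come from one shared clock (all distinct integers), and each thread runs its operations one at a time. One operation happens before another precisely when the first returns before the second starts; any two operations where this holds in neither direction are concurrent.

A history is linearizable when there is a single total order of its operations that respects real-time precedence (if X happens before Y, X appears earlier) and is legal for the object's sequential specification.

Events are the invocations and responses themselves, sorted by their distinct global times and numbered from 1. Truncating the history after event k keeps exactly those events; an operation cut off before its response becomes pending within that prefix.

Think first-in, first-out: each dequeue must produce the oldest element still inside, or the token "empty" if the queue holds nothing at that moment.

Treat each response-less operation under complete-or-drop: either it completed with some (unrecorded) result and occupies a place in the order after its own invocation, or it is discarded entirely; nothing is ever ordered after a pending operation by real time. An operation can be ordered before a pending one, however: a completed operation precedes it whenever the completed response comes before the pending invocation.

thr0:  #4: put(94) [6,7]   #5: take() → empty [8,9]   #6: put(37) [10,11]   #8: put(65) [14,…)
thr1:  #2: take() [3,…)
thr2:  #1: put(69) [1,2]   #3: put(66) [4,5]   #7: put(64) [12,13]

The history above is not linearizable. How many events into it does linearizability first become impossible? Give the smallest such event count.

9

events 1..8 are linearizable; a witness order is #1, #2, #3, #4:
after step 1 (#1 put(69)): queue <69>
after step 2 (#2 take() (pending, included)): queue <>
after step 3 (#3 put(66)): queue <66>
after step 4 (#4 put(94)): queue <66,94>
at event 9 (#5's time-9 response) nothing linearizes any more
every completion of the 1 pending operation (#2) was checked; none linearizes
one such order, #1, #3, #4, #5 (pending dropped), breaks at step 4 where #5 take() → empty is illegal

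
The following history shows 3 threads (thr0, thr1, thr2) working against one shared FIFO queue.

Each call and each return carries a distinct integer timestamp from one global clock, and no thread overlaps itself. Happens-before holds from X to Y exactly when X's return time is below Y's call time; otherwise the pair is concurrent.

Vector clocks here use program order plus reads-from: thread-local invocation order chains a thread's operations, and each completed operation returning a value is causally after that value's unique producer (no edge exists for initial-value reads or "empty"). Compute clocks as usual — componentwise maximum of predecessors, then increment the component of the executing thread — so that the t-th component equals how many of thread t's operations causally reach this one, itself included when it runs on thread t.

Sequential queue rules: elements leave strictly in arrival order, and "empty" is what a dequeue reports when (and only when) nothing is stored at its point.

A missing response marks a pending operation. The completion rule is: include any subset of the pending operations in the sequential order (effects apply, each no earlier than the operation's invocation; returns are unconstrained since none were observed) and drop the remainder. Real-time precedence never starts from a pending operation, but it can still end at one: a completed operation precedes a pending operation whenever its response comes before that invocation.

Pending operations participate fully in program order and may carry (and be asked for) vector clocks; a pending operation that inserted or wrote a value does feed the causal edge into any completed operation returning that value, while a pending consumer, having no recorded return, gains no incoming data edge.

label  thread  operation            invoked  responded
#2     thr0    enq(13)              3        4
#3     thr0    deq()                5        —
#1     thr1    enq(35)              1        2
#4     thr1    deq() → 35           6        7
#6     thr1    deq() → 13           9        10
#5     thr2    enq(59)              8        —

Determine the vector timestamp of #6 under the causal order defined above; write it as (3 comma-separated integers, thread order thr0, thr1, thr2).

#5 (invocation 8): nothing precedes it; thr2's component alone gives (0, 0, 1)
#1 (invocation 1): nothing precedes it; thr1's component alone gives (0, 1, 0)
#2 (invocation 3): nothing precedes it; thr0's component alone gives (1, 0, 0)
invoked at 6, #4 merges VC(#1)=(0, 1, 0) and bumps thr1's slot → (0, 2, 0)
invoked at 5, #3 merges VC(#2)=(1, 0, 0) and bumps thr0's slot → (2, 0, 0)
invoked at 9, #6 merges VC(#2)=(1, 0, 0), VC(#4)=(0, 2, 0) and bumps thr1's slot → (1, 3, 0)
target: VC(#6) = (1, 3, 0)

(1, 3, 0)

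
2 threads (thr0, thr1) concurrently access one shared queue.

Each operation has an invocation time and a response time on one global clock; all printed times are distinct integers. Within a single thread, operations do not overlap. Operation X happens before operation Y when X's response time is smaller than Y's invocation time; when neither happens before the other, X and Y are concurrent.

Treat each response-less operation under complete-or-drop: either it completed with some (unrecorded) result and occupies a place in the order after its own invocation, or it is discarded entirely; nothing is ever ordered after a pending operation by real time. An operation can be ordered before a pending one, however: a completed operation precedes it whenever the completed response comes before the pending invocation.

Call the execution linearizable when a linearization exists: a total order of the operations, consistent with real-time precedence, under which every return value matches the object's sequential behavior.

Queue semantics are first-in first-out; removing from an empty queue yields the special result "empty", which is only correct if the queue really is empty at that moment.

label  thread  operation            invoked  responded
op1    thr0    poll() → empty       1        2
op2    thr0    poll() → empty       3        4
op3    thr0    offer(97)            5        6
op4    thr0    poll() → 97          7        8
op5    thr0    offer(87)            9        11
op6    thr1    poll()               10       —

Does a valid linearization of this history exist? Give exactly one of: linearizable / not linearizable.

linearizable

one valid linearization: op1, op2, op3, op4, op5
after step 1 (op1 poll() → empty): queue <>
after step 2 (op2 poll() → empty): queue <>
after step 3 (op3 offer(97)): queue <97>
after step 4 (op4 poll() → 97): queue <>
after step 5 (op5 offer(87)): queue <87>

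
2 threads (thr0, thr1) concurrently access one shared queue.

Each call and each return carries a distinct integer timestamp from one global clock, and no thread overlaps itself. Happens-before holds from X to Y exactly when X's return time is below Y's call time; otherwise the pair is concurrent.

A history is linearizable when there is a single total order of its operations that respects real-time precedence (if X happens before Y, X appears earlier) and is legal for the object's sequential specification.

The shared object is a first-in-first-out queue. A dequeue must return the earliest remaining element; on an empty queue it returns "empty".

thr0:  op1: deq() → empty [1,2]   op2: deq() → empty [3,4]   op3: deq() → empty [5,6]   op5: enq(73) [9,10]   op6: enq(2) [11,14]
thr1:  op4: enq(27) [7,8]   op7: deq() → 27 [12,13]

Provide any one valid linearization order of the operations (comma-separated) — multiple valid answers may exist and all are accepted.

op1, op2, op3, op4, op5, op6, op7

after step 1 (op1 deq() → empty): queue <>
after step 2 (op2 deq() → empty): queue <>
after step 3 (op3 deq() → empty): queue <>
after step 4 (op4 enq(27)): queue <27>
after step 5 (op5 enq(73)): queue <27,73>
after step 6 (op6 enq(2)): queue <27,73,2>
after step 7 (op7 deq() → 27): queue <73,2>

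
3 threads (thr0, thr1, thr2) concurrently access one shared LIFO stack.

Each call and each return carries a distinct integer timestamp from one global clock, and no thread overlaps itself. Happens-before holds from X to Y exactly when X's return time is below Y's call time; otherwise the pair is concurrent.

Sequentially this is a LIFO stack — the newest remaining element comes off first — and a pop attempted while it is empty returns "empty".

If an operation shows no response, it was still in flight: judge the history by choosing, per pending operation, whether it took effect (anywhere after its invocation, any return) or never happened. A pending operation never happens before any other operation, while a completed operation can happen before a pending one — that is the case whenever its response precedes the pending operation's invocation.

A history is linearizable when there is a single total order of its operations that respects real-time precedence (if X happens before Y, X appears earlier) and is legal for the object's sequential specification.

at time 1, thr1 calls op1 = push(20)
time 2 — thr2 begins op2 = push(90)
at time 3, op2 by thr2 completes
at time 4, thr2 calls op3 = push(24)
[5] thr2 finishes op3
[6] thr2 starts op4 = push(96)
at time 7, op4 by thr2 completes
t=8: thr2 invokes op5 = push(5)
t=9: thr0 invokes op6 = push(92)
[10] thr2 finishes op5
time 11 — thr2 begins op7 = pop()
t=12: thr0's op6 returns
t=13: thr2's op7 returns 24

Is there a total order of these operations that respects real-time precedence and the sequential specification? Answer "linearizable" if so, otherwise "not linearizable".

not linearizable

cut after 12 events: linearizable; cut after 13 events (op7 responds, time 13): not linearizable
no legal order exists: 3 real-time-consistent candidates over 6 completed LIFO stack operations, all rejected
every completion of the 1 pending operation (op1) was checked; none linearizes
take op2, op3, op4, op5, op6, op7 (pending dropped): step 6 already fails, because op7 pop() → 24 cannot occur there
take op2, op3, op4, op5, op7, op6 (pending dropped): step 5 already fails, because op7 pop() → 24 cannot occur there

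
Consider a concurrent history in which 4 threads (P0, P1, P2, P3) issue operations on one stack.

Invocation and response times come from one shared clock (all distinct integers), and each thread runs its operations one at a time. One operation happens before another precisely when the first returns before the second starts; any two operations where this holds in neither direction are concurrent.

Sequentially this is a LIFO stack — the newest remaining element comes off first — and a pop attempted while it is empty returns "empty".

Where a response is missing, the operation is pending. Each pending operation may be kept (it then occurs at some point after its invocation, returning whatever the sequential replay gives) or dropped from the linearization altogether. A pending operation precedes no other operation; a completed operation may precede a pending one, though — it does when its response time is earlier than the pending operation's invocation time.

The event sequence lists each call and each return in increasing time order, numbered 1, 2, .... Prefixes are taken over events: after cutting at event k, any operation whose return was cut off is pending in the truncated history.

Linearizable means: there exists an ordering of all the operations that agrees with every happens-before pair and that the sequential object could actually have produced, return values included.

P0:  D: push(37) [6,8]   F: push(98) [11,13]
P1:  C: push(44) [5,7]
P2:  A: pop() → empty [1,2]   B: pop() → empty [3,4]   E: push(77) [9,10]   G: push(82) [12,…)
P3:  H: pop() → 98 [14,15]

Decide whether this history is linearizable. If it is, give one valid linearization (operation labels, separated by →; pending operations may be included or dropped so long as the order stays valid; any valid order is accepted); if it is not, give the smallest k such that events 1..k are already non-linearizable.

linearizable — witness: A → B → C → D → E → F → H

1. A pop() → empty, leaving stack <>
2. B pop() → empty, leaving stack <>
3. C push(44), leaving stack <44>
4. D push(37), leaving stack <44,37>
5. E push(77), leaving stack <44,37,77>
6. F push(98), leaving stack <44,37,77,98>
7. H pop() → 98, leaving stack <44,37,77>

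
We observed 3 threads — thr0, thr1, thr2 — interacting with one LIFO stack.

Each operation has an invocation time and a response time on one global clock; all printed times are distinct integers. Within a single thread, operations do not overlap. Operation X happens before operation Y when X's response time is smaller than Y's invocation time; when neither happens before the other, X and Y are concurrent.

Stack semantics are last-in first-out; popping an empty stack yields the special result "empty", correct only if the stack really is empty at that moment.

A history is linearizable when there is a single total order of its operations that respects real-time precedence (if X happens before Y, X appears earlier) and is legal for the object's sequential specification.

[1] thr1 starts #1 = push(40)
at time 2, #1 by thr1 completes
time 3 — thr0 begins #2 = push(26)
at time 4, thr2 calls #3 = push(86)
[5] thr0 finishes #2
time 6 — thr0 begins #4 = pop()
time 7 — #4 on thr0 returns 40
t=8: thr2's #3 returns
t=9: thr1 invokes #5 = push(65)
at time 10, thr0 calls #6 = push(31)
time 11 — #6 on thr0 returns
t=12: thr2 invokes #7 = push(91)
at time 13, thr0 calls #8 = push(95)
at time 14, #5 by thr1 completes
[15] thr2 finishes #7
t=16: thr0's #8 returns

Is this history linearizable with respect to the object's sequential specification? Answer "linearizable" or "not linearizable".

not linearizable

the violation lands at event 7, #4's response at time 7: events 1..6 linearize, events 1..7 do not
one real-time candidate order over the 3 completed operations — the LIFO stack replay rejects it
every completion of the 1 pending operation (#3) was checked; none linearizes
one such order, #1, #2, #4 (pending dropped), breaks at step 3 where #4 pop() → 40 is illegal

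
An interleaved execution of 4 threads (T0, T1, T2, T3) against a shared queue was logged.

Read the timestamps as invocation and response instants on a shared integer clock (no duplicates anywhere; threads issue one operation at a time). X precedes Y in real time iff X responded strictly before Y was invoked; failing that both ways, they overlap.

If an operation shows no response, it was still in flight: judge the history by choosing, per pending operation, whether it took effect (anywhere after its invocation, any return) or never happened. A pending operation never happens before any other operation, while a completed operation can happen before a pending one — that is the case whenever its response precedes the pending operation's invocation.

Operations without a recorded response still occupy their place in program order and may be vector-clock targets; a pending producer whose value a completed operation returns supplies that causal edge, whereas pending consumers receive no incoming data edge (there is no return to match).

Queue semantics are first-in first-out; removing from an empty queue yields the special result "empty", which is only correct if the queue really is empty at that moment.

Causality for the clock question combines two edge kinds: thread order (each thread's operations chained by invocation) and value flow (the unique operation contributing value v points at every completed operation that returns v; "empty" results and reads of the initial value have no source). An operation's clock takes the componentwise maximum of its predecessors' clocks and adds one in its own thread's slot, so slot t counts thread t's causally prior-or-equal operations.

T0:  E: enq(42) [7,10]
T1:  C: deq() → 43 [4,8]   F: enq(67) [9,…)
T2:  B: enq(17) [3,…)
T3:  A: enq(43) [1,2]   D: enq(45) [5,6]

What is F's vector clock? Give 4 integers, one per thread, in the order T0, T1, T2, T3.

A (invocation 1): nothing precedes it; T3's component alone gives (0, 0, 0, 1)
B (invocation 3): nothing precedes it; T2's component alone gives (0, 0, 1, 0)
E (invocation 7): nothing precedes it; T0's component alone gives (1, 0, 0, 0)
D, invoked 5, takes VC(A)=(0, 0, 0, 1) under max, adds 1 for T3 → (0, 0, 0, 2)
C, invoked 4, takes VC(A)=(0, 0, 0, 1) under max, adds 1 for T1 → (0, 1, 0, 1)
F, invoked 9, takes VC(C)=(0, 1, 0, 1) under max, adds 1 for T1 → (0, 2, 0, 1)
target: VC(F) = (0, 2, 0, 1)

(0, 2, 0, 1)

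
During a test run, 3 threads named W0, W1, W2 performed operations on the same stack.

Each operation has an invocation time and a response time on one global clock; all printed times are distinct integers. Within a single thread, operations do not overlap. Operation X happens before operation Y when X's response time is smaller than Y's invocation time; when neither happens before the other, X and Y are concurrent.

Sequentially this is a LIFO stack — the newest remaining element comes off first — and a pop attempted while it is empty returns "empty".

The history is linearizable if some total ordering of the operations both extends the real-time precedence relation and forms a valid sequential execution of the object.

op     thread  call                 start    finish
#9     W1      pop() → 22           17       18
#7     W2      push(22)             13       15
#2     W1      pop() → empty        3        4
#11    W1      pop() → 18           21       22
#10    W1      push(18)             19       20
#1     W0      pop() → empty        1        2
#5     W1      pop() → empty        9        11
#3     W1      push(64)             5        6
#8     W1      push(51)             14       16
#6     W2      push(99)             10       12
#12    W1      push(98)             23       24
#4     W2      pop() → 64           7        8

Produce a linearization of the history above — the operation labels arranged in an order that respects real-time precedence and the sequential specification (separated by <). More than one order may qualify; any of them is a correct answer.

step 1: #1 pop() → empty — stack <>
step 2: #2 pop() → empty — stack <>
step 3: #3 push(64) — stack <64>
step 4: #4 pop() → 64 — stack <>
step 5: #5 pop() → empty — stack <>
step 6: #6 push(99) — stack <99>
step 7: #8 push(51) — stack <99,51>
step 8: #7 push(22) — stack <99,51,22>
step 9: #9 pop() → 22 — stack <99,51>
step 10: #10 push(18) — stack <99,51,18>
step 11: #11 pop() → 18 — stack <99,51>
step 12: #12 push(98) — stack <99,51,98>

#1 < #2 < #3 < #4 < #5 < #6 < #8 < #7 < #9 < #10 < #11 < #12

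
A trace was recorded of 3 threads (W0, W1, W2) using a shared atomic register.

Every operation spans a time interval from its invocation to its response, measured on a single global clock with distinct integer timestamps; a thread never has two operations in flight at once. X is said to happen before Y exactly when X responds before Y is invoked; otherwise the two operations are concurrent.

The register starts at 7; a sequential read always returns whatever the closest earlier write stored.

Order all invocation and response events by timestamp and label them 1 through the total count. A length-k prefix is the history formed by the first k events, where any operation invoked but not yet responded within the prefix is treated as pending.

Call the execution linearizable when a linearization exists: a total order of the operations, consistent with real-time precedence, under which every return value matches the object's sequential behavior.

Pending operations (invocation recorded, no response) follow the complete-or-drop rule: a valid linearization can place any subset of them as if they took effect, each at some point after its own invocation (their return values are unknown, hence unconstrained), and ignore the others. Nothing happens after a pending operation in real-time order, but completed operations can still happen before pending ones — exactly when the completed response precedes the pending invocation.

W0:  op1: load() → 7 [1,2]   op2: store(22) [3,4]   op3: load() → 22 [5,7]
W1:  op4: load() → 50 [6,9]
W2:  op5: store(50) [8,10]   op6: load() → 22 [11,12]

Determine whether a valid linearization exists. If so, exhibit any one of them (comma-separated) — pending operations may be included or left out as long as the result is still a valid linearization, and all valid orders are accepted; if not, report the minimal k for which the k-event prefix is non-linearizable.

the violation lands at event 12, op6's response at time 12: events 1..11 linearize, events 1..12 do not
all 3 real-time-respecting orders fail — 6 completed atomic register operations, no legal replay
sample order op1, op2, op3, op4, op5, op6 stalls at step 4 — op4 load() → 50 has no legal effect
sample order op1, op2, op3, op5, op4, op6 stalls at step 6 — op6 load() → 22 has no legal effect

not linearizable — minimal violating prefix: 12 events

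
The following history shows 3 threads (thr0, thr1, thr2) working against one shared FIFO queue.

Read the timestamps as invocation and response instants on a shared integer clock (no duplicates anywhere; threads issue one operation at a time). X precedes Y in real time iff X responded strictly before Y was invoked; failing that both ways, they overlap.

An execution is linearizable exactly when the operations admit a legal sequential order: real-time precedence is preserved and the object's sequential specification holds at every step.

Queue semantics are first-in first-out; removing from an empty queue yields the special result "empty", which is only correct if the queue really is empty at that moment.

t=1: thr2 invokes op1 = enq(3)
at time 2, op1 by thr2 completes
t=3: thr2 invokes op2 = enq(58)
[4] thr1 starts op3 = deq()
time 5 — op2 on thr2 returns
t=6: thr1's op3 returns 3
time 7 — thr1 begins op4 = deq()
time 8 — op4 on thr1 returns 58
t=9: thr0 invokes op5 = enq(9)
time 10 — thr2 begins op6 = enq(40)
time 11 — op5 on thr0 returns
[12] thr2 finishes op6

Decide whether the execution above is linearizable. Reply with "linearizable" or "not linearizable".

a witness: op1, op2, op3, op4, op5, op6
1. op1 enq(3), leaving queue <3>
2. op2 enq(58), leaving queue <3,58>
3. op3 deq() → 3, leaving queue <58>
4. op4 deq() → 58, leaving queue <>
5. op5 enq(9), leaving queue <9>
6. op6 enq(40), leaving queue <9,40>

linearizable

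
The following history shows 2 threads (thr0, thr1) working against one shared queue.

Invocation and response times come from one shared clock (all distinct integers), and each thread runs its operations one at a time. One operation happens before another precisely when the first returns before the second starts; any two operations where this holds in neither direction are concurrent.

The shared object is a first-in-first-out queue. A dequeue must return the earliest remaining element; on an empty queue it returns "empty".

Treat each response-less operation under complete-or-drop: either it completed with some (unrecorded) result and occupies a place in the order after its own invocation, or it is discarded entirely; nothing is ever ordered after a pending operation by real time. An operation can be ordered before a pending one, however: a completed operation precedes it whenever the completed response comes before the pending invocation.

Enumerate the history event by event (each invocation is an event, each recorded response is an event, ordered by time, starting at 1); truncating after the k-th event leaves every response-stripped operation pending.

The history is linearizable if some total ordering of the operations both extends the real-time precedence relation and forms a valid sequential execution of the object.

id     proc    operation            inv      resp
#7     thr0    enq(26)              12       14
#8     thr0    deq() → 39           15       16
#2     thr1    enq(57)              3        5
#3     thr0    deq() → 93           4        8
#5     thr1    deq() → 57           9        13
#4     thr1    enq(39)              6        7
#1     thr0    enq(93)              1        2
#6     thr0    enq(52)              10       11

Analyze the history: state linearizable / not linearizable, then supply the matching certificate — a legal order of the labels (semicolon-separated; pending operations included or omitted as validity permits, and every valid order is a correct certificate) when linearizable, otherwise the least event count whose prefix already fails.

linearizable — witness: #1; #2; #3; #4; #5; #6; #7; #8

1. #1 enq(93), leaving queue <93>
2. #2 enq(57), leaving queue <93,57>
3. #3 deq() → 93, leaving queue <57>
4. #4 enq(39), leaving queue <57,39>
5. #5 deq() → 57, leaving queue <39>
6. #6 enq(52), leaving queue <39,52>
7. #7 enq(26), leaving queue <39,52,26>
8. #8 deq() → 39, leaving queue <52,26>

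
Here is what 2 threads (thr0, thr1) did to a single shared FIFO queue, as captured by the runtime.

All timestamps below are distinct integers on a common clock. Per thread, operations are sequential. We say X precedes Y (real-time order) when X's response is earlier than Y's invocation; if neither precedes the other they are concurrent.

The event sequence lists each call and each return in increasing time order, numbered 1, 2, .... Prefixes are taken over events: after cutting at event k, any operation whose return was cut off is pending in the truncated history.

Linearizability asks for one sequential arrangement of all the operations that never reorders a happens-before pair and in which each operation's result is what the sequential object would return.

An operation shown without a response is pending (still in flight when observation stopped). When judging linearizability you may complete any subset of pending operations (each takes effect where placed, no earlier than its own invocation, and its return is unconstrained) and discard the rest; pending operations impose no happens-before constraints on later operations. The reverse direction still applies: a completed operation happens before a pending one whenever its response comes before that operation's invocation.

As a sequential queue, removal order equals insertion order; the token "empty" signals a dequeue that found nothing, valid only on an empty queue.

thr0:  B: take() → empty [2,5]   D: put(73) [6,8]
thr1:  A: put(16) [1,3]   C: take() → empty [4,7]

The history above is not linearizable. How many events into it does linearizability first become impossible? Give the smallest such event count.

7

a valid linearization of events 1..6 exists, for instance A, C, B:
step 1: A put(16) — queue <16>
step 2: C take() (pending, included) — queue <>
step 3: B take() → empty — queue <>
at event 7 (C's time-7 response) nothing linearizes any more
include/drop combinations of the 1 pending operation (D) were all tried; none helps
take A, B, C (pending dropped): step 2 already fails, because B take() → empty cannot occur there
take A, C, B (pending dropped): step 2 already fails, because C take() → empty cannot occur there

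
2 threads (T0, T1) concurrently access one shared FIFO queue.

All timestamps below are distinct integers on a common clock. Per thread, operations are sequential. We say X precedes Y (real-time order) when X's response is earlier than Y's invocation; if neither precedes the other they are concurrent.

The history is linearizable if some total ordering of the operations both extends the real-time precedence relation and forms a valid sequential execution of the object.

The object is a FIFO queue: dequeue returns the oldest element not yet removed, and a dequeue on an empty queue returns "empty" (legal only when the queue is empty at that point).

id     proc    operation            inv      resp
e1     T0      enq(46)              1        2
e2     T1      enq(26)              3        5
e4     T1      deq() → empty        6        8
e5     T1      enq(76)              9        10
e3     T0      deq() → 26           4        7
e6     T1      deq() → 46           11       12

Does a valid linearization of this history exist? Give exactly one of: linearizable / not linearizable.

through event 7 a valid linearization exists; event 8 (e4 responding at time 8) ends that
3 orders of the 4 completed FIFO queue ops respect real time; none is legal
take e1, e2, e3, e4: step 3 already fails, because e3 deq() → 26 cannot occur there
take e1, e2, e4, e3: step 3 already fails, because e4 deq() → empty cannot occur there

not linearizable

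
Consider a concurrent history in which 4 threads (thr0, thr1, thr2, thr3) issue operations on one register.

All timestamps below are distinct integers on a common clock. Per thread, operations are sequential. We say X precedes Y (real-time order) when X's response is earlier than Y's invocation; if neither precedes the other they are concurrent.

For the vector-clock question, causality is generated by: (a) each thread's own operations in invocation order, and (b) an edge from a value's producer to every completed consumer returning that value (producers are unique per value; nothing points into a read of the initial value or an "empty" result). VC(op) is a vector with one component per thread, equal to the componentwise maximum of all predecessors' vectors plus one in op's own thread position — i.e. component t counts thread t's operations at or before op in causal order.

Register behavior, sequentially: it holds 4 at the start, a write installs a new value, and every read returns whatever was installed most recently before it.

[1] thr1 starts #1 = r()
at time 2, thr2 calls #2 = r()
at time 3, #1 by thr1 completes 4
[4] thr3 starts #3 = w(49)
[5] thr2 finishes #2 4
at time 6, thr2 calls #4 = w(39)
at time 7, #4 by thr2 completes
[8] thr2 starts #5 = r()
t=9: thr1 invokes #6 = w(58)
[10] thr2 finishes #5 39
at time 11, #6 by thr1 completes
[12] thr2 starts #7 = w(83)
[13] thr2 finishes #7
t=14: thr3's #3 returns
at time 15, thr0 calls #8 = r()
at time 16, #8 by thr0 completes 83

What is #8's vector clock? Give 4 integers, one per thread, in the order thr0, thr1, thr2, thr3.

no predecessors for #3 (invoked 4): thr3 increments from zero → (0, 0, 0, 1)
no predecessors for #2 (invoked 2): thr2 increments from zero → (0, 0, 1, 0)
no predecessors for #1 (invoked 1): thr1 increments from zero → (0, 1, 0, 0)
#4, invoked 6, takes VC(#2)=(0, 0, 1, 0) under max, adds 1 for thr2 → (0, 0, 2, 0)
#6, invoked 9, takes VC(#1)=(0, 1, 0, 0) under max, adds 1 for thr1 → (0, 2, 0, 0)
#5, invoked 8, takes VC(#4)=(0, 0, 2, 0) under max, adds 1 for thr2 → (0, 0, 3, 0)
#7, invoked 12, takes VC(#5)=(0, 0, 3, 0) under max, adds 1 for thr2 → (0, 0, 4, 0)
#8, invoked 15, takes VC(#7)=(0, 0, 4, 0) under max, adds 1 for thr0 → (1, 0, 4, 0)
target: VC(#8) = (1, 0, 4, 0)

(1, 0, 4, 0)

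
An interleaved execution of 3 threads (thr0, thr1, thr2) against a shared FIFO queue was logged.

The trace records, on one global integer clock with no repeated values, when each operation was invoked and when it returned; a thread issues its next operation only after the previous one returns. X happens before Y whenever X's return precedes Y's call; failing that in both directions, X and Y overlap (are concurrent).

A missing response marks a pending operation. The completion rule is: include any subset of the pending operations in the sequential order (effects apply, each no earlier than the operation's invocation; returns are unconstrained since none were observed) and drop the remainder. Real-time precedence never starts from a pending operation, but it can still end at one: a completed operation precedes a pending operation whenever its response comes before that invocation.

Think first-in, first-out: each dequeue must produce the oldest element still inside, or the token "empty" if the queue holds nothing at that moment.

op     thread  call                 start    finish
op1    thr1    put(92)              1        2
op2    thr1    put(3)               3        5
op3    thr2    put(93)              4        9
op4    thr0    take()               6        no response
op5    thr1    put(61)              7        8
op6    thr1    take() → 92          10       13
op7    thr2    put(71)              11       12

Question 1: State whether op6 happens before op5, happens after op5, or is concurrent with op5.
Answer: after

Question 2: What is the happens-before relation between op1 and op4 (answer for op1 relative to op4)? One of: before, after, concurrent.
Answer: before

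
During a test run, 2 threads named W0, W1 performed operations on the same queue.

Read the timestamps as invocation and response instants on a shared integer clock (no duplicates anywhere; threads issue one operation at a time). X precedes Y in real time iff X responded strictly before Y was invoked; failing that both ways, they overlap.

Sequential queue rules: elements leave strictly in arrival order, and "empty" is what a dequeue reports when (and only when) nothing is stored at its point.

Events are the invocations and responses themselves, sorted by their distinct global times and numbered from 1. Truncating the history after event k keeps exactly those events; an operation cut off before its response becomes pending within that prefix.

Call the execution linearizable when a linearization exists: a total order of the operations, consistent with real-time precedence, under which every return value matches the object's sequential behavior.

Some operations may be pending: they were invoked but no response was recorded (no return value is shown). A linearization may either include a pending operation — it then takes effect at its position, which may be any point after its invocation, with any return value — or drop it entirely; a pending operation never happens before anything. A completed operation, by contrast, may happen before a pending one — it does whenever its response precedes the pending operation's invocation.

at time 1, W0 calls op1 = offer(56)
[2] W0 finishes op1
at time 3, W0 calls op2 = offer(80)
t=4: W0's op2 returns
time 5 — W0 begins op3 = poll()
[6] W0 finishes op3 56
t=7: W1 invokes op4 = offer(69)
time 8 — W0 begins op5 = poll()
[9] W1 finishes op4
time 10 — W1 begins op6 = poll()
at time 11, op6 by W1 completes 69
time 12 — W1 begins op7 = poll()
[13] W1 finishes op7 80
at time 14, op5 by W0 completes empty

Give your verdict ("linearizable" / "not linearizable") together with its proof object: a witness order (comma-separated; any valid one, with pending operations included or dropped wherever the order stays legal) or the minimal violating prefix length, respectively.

events 1..12 are fine; event 13 — the response of op7 at time 13 — makes the prefix non-linearizable
exactly one order of the 6 completed ops respects real time; the queue replay fails
include/drop combinations of the 1 pending operation (op5) were all tried; none helps
sample order op1, op2, op3, op4, op6, op7 (pending dropped) stalls at step 5 — op6 poll() → 69 has no legal effect

not linearizable — minimal violating prefix: 13 events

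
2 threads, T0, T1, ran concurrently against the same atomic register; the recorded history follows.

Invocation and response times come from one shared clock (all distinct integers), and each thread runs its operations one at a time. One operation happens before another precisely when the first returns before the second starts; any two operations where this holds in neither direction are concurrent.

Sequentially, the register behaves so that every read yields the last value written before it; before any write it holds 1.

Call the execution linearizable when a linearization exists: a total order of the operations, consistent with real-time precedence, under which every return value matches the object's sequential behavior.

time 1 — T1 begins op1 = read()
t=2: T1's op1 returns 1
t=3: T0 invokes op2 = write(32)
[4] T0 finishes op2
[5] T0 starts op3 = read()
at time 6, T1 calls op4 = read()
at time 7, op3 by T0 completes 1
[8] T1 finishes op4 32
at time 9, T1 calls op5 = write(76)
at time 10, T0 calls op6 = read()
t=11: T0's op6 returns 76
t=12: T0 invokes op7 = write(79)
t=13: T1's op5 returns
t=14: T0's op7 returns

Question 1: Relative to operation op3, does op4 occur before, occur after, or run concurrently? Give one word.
concurrent

op4 spans [6,8], op3 spans [5,7]
the intervals overlap in both directions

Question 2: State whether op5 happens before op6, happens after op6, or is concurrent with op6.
concurrent

op5 spans [9,13], op6 spans [10,11]
the intervals overlap in both directions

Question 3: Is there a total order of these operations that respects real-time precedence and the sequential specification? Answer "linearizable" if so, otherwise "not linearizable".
not linearizable

already the first 7 events (up to op3's response at time 7) admit no linearization; the first 6 still do
a single order respects real time; the 3 completed atomic register operations fail replay along it
no completion choice of the 1 pending operation (op4) rescues it — every subset was tried
for example op1, op2, op3 (pending dropped) fails at step 3: op3 read() → 1 is not legal there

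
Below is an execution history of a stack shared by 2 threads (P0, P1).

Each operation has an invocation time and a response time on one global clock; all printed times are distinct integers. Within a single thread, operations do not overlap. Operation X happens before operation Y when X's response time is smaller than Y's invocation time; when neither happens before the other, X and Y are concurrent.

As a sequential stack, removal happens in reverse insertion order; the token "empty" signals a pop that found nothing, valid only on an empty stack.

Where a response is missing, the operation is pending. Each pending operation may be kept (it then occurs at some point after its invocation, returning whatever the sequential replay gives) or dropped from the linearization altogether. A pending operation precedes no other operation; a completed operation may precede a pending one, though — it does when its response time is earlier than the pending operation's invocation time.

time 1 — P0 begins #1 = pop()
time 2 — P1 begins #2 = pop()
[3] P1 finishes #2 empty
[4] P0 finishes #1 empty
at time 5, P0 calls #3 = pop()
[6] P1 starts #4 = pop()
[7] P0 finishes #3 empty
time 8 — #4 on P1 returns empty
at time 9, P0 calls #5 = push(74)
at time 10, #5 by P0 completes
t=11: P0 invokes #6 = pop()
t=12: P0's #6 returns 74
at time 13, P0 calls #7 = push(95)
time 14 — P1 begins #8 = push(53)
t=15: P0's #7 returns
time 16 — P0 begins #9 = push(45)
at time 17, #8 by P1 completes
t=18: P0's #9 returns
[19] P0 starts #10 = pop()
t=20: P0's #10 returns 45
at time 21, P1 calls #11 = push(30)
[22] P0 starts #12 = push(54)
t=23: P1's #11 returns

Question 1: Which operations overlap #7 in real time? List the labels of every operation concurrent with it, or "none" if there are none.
#8

overlap test against #7 [13,15]: concurrent iff the interval meets 13..15
#1 [1,4]: before
#2 [2,3]: before
#3 [5,7]: before
#4 [6,8]: before
#5 [9,10]: before
#6 [11,12]: before
#8 [14,17]: concurrent
#9 [16,18]: after
#10 [19,20]: after
#11 [21,23]: after
#12 [22,…): after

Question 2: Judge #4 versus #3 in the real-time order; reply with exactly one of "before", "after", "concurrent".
concurrent

#4 spans [6,8], #3 spans [5,7]
the intervals overlap in both directions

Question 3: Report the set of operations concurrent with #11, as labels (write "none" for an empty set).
#12

#11 spans [21,23]; an op avoiding the whole window 21..23 is ordered, any other is concurrent
#1 [1,4]: before
#2 [2,3]: before
#3 [5,7]: before
#4 [6,8]: before
#5 [9,10]: before
#6 [11,12]: before
#7 [13,15]: before
#8 [14,17]: before
#9 [16,18]: before
#10 [19,20]: before
#12 [22,…): concurrent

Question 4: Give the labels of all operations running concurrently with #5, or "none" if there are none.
none

concurrent with #5 ([9,10]): every op whose interval crosses 9..10
#1 [1,4]: before
#2 [2,3]: before
#3 [5,7]: before
#4 [6,8]: before
#6 [11,12]: after
#7 [13,15]: after
#8 [14,17]: after
#9 [16,18]: after
#10 [19,20]: after
#11 [21,23]: after
#12 [22,…): after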